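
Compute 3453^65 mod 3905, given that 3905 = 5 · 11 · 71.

Mod 5: 3453 ≡ 3; by Fermat, exponent reduces to 65 mod 4 = 1; 3^1 ≡ 3 (mod 5).
Mod 11: 3453 ≡ 10; by Fermat, exponent reduces to 65 mod 10 = 5; 10^5 ≡ 10 (mod 11).
Mod 71: 3453 ≡ 45; 45^65 ≡ 37 (mod 71).
Combine by CRT: x ≡ 3 (mod 5), x ≡ 10 (mod 11), x ≡ 37 (mod 71) ⇒ x ≡ 1528 (mod 3905).

1528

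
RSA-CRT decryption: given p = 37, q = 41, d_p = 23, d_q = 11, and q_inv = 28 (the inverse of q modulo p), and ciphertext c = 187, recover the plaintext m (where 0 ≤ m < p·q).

597

m₁ = c^(d_p) mod p: c ≡ 2 (mod 37), and 2^23 mod 37 = 5.
m₂ = c^(d_q) mod q: c ≡ 23 (mod 41), and 23^11 mod 41 = 23.
h = q_inv·(m₁ − m₂) mod p = 28·(5 − 23) mod 37 = 14.
m = m₂ + h·q = 23 + 14·41 = 597.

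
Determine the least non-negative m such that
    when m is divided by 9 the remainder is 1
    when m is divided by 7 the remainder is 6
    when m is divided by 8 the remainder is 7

Combine the congruences pairwise.
From m ≡ 1 (mod 9) write m = 1 + 9t. Substituting into m ≡ 6 (mod 7) gives 9t ≡ 5 (mod 7), and since 2⁻¹ ≡ 4 (mod 7), t ≡ 6. Hence m ≡ 1 + 9·6 = 55 (mod 63).
From m ≡ 55 (mod 63) write m = 55 + 63t. Substituting into m ≡ 7 (mod 8) gives 63t ≡ 0 (mod 8), and since 7⁻¹ ≡ 7 (mod 8), t ≡ 0. Hence m ≡ 55 + 63·0 = 55 (mod 504).

55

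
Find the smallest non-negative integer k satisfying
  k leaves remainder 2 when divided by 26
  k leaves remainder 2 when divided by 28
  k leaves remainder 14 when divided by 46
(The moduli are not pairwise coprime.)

7282

Combine the congruences pairwise.
gcd(26, 28) = 2 and 2 | (2 − 2), so the pair is consistent; merging gives k ≡ 2 (mod 364), where 364 = lcm(26, 28).
gcd(364, 46) = 2 and 2 | (14 − 2), so the pair is consistent; merging gives k ≡ 7282 (mod 8372), where 8372 = lcm(364, 46).
The solution is unique modulo lcm(26, 28, 46) = 8372.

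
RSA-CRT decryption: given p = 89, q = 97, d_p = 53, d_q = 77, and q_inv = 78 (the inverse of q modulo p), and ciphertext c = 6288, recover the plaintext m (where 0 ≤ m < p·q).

m₁ = c^(d_p) mod p: c ≡ 58 (mod 89), and 58^53 mod 89 = 60.
m₂ = c^(d_q) mod q: c ≡ 80 (mod 97), and 80^77 mod 97 = 41.
h = q_inv·(m₁ − m₂) mod p = 78·(60 − 41) mod 89 = 58.
m = m₂ + h·q = 41 + 58·97 = 5667.

5667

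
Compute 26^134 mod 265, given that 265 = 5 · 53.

Mod 5: 26 ≡ 1; by Fermat, exponent reduces to 134 mod 4 = 2; 1^2 ≡ 1 (mod 5).
Mod 53: 26 ≡ 26; by Fermat, exponent reduces to 134 mod 52 = 30; 26^30 ≡ 43 (mod 53).
Combine by CRT: x ≡ 1 (mod 5), x ≡ 43 (mod 53) ⇒ x ≡ 96 (mod 265).

96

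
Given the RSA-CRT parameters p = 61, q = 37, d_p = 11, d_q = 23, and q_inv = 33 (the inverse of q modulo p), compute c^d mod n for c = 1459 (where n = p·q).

2253

m₁ = c^(d_p) mod p: c ≡ 56 (mod 61), and 56^11 mod 61 = 57.
m₂ = c^(d_q) mod q: c ≡ 16 (mod 37), and 16^23 mod 37 = 33.
h = q_inv·(m₁ − m₂) mod p = 33·(57 − 33) mod 61 = 60.
m = m₂ + h·q = 33 + 60·37 = 2253.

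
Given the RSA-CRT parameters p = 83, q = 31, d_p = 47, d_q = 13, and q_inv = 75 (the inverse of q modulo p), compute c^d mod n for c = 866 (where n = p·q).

1511

m₁ = c^(d_p) mod p: c ≡ 36 (mod 83), and 36^47 mod 83 = 17.
m₂ = c^(d_q) mod q: c ≡ 29 (mod 31), and 29^13 mod 31 = 23.
h = q_inv·(m₁ − m₂) mod p = 75·(17 − 23) mod 83 = 48.
m = m₂ + h·q = 23 + 48·31 = 1511.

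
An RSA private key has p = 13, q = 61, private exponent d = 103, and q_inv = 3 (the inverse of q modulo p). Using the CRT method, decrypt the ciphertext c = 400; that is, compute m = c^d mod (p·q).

569

d_p = d mod (p−1) = 103 mod 12 = 7; d_q = d mod (q−1) = 43.
m₁ = c^(d_p) mod p: c ≡ 10 (mod 13), and 10^7 mod 13 = 10.
m₂ = c^(d_q) mod q: c ≡ 34 (mod 61), and 34^43 mod 61 = 20.
h = q_inv·(m₁ − m₂) mod p = 3·(10 − 20) mod 13 = 9.
m = m₂ + h·q = 20 + 9·61 = 569.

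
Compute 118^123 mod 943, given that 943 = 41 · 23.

Mod 41: 118 ≡ 36; by Fermat, exponent reduces to 123 mod 40 = 3; 36^3 ≡ 39 (mod 41).
Mod 23: 118 ≡ 3; by Fermat, exponent reduces to 123 mod 22 = 13; 3^13 ≡ 9 (mod 23).
Combine by CRT: x ≡ 39 (mod 41), x ≡ 9 (mod 23) ⇒ x ≡ 285 (mod 943).

285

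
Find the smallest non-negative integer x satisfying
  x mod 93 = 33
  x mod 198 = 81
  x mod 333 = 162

79083

gcd(93, 198) = 3 and 3 | (81 − 33), so the pair is consistent; merging gives x ≡ 5427 (mod 6138), where 6138 = lcm(93, 198).
gcd(6138, 333) = 9 and 9 | (162 − 5427), so the pair is consistent; merging gives x ≡ 79083 (mod 227106), where 227106 = lcm(6138, 333).
The solution is unique modulo lcm(93, 198, 333) = 227106.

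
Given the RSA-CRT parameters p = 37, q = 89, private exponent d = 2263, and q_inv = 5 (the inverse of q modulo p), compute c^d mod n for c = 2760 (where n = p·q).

d_p = d mod (p−1) = 2263 mod 36 = 31; d_q = d mod (q−1) = 63.
m₁ = c^(d_p) mod p: c ≡ 22 (mod 37), and 22^31 mod 37 = 20.
m₂ = c^(d_q) mod q: c ≡ 1 (mod 89), and 1^63 mod 89 = 1.
h = q_inv·(m₁ − m₂) mod p = 5·(20 − 1) mod 37 = 21.
m = m₂ + h·q = 1 + 21·89 = 1870.

1870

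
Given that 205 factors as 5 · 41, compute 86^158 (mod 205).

141

Mod 5: 86 ≡ 1; by Fermat, exponent reduces to 158 mod 4 = 2; 1^2 ≡ 1 (mod 5).
Mod 41: 86 ≡ 4; by Fermat, exponent reduces to 158 mod 40 = 38; 4^38 ≡ 18 (mod 41).
Combine by CRT: x ≡ 1 (mod 5), x ≡ 18 (mod 41) ⇒ x ≡ 141 (mod 205).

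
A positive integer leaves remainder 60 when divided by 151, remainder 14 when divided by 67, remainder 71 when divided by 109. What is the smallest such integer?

1075029

From x ≡ 60 (mod 151) write x = 60 + 151t. Substituting into x ≡ 14 (mod 67) gives 151t ≡ 21 (mod 67), and since 17⁻¹ ≡ 4 (mod 67), t ≡ 17. Hence x ≡ 60 + 151·17 = 2627 (mod 10117).
From x ≡ 2627 (mod 10117) write x = 2627 + 10117t. Substituting into x ≡ 71 (mod 109) gives 10117t ≡ 60 (mod 109), and since 89⁻¹ ≡ 49 (mod 109), t ≡ 106. Hence x ≡ 2627 + 10117·106 = 1075029 (mod 1102753).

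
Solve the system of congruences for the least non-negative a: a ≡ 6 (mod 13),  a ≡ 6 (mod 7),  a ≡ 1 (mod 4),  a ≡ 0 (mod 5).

825

From a ≡ 6 (mod 13) write a = 6 + 13t. Substituting into a ≡ 6 (mod 7) gives 13t ≡ 0 (mod 7), and since 6⁻¹ ≡ 6 (mod 7), t ≡ 0. Hence a ≡ 6 + 13·0 = 6 (mod 91).
From a ≡ 6 (mod 91) write a = 6 + 91t. Substituting into a ≡ 1 (mod 4) gives 91t ≡ 3 (mod 4), and since 3⁻¹ ≡ 3 (mod 4), t ≡ 1. Hence a ≡ 6 + 91·1 = 97 (mod 364).
From a ≡ 97 (mod 364) write a = 97 + 364t. Substituting into a ≡ 0 (mod 5) gives 364t ≡ 3 (mod 5), and since 4⁻¹ ≡ 4 (mod 5), t ≡ 2. Hence a ≡ 97 + 364·2 = 825 (mod 1820).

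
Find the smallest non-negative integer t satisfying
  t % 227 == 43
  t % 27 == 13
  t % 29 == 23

27283

The moduli are pairwise coprime; N = 227·27·29 = 177741.
N/227 = 783; 783 ≡ 102 (mod 227); 102·69 ≡ 1, so inverse 69.
N/27 = 6583; 6583 ≡ 22 (mod 27); 22·16 ≡ 1, so inverse 16.
N/29 = 6129; 6129 ≡ 10 (mod 29); 10·3 ≡ 1, so inverse 3.
t ≡ 43·783·69 + 13·6583·16 + 23·6129·3 = 4115326.
4115326 mod 177741 = 27283.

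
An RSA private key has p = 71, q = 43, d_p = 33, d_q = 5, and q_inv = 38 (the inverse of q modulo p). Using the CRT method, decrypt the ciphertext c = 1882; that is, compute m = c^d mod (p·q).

m₁ = c^(d_p) mod p: c ≡ 36 (mod 71), and 36^33 mod 71 = 4.
m₂ = c^(d_q) mod q: c ≡ 33 (mod 43), and 33^5 mod 43 = 18.
h = q_inv·(m₁ − m₂) mod p = 38·(4 − 18) mod 71 = 36.
m = m₂ + h·q = 18 + 36·43 = 1566.

1566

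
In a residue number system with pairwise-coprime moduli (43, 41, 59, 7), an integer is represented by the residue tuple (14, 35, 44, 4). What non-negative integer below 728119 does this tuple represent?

567270

From x ≡ 14 (mod 43) write x = 14 + 43t. Substituting into x ≡ 35 (mod 41) gives 43t ≡ 21 (mod 41), and since 2⁻¹ ≡ 21 (mod 41), t ≡ 31. Hence x ≡ 14 + 43·31 = 1347 (mod 1763).
From x ≡ 1347 (mod 1763) write x = 1347 + 1763t. Substituting into x ≡ 44 (mod 59) gives 1763t ≡ 54 (mod 59), and since 52⁻¹ ≡ 42 (mod 59), t ≡ 26. Hence x ≡ 1347 + 1763·26 = 47185 (mod 104017).
From x ≡ 47185 (mod 104017) write x = 47185 + 104017t. Substituting into x ≡ 4 (mod 7) gives 104017t ≡ 6 (mod 7), and since 4⁻¹ ≡ 2 (mod 7), t ≡ 5. Hence x ≡ 47185 + 104017·5 = 567270 (mod 728119).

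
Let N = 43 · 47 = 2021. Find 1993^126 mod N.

Mod 43: 1993 ≡ 15; since 42 | 126, by Fermat 15^126 ≡ 1 (mod 43).
Mod 47: 1993 ≡ 19; by Fermat, exponent reduces to 126 mod 46 = 34; 19^34 ≡ 18 (mod 47).
Combine by CRT: x ≡ 1 (mod 43), x ≡ 18 (mod 47) ⇒ x ≡ 1334 (mod 2021).

1334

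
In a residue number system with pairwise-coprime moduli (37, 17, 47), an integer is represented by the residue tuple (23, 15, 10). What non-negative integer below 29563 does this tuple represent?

8940

The moduli are pairwise coprime; N = 37·17·47 = 29563.
N/37 = 799; 799 ≡ 22 (mod 37); 22·32 ≡ 1, so inverse 32.
N/17 = 1739; 1739 ≡ 5 (mod 17); 5·7 ≡ 1, so inverse 7.
N/47 = 629; 629 ≡ 18 (mod 47); 18·34 ≡ 1, so inverse 34.
x ≡ 23·799·32 + 15·1739·7 + 10·629·34 = 984519.
984519 mod 29563 = 8940.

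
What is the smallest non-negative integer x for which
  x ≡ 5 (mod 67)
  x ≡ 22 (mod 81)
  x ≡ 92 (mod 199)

The moduli are pairwise coprime; N = 67·81·199 = 1079973.
N/67 = 16119; 16119 ≡ 39 (mod 67); 39·55 ≡ 1, so inverse 55.
N/81 = 13333; 13333 ≡ 49 (mod 81); 49·43 ≡ 1, so inverse 43.
N/199 = 5427; 5427 ≡ 54 (mod 199); 54·129 ≡ 1, so inverse 129.
x ≡ 5·16119·55 + 22·13333·43 + 92·5427·129 = 81453379.
81453379 mod 1079973 = 455404.

455404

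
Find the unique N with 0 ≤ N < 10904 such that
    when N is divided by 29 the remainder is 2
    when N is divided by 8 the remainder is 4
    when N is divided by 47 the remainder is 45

1220

From N ≡ 2 (mod 29) write N = 2 + 29t. Substituting into N ≡ 4 (mod 8) gives 29t ≡ 2 (mod 8), and since 5⁻¹ ≡ 5 (mod 8), t ≡ 2. Hence N ≡ 2 + 29·2 = 60 (mod 232).
From N ≡ 60 (mod 232) write N = 60 + 232t. Substituting into N ≡ 45 (mod 47) gives 232t ≡ 32 (mod 47), and since 44⁻¹ ≡ 31 (mod 47), t ≡ 5. Hence N ≡ 60 + 232·5 = 1220 (mod 10904).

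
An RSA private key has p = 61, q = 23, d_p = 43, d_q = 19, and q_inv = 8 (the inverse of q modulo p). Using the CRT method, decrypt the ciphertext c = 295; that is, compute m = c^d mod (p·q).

m₁ = c^(d_p) mod p: c ≡ 51 (mod 61), and 51^43 mod 61 = 31.
m₂ = c^(d_q) mod q: c ≡ 19 (mod 23), and 19^19 mod 23 = 14.
h = q_inv·(m₁ − m₂) mod p = 8·(31 − 14) mod 61 = 14.
m = m₂ + h·q = 14 + 14·23 = 336.

336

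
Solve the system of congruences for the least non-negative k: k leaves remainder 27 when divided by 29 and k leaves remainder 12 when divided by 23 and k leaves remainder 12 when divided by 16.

2956

The moduli are pairwise coprime; N = 29·23·16 = 10672.
N/29 = 368; 368 ≡ 20 (mod 29); 20·16 ≡ 1, so inverse 16.
N/23 = 464; 464 ≡ 4 (mod 23); 4·6 ≡ 1, so inverse 6.
N/16 = 667; 667 ≡ 11 (mod 16); 11·3 ≡ 1, so inverse 3.
k ≡ 27·368·16 + 12·464·6 + 12·667·3 = 216396.
216396 mod 10672 = 2956.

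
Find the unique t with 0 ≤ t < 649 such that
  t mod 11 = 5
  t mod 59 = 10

From t ≡ 5 (mod 11) write t = 5 + 11s. Substituting into t ≡ 10 (mod 59) gives 11s ≡ 5 (mod 59), and since 11⁻¹ ≡ 43 (mod 59), s ≡ 38. Hence t ≡ 5 + 11·38 = 423 (mod 649).

423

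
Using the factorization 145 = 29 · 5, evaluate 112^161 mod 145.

Mod 29: 112 ≡ 25; by Fermat, exponent reduces to 161 mod 28 = 21; 25^21 ≡ 1 (mod 29).
Mod 5: 112 ≡ 2; by Fermat, exponent reduces to 161 mod 4 = 1; 2^1 ≡ 2 (mod 5).
Combine by CRT: x ≡ 1 (mod 29), x ≡ 2 (mod 5) ⇒ x ≡ 117 (mod 145).

117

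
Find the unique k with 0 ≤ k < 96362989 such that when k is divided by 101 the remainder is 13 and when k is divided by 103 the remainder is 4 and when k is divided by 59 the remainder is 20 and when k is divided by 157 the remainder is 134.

73731730

From k ≡ 13 (mod 101) write k = 13 + 101t. Substituting into k ≡ 4 (mod 103) gives 101t ≡ 94 (mod 103), and since 101⁻¹ ≡ 51 (mod 103), t ≡ 56. Hence k ≡ 13 + 101·56 = 5669 (mod 10403).
From k ≡ 5669 (mod 10403) write k = 5669 + 10403t. Substituting into k ≡ 20 (mod 59) gives 10403t ≡ 15 (mod 59), and since 19⁻¹ ≡ 28 (mod 59), t ≡ 7. Hence k ≡ 5669 + 10403·7 = 78490 (mod 613777).
From k ≡ 78490 (mod 613777) write k = 78490 + 613777t. Substituting into k ≡ 134 (mod 157) gives 613777t ≡ 144 (mod 157), and since 64⁻¹ ≡ 27 (mod 157), t ≡ 120. Hence k ≡ 78490 + 613777·120 = 73731730 (mod 96362989).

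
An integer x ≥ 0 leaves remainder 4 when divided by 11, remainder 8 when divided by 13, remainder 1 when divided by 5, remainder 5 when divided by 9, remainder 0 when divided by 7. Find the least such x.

The moduli are pairwise coprime; N = 11·13·5·9·7 = 45045.
N/11 = 4095; 4095 ≡ 3 (mod 11); 3·4 ≡ 1, so inverse 4.
N/13 = 3465; 3465 ≡ 7 (mod 13); 7·2 ≡ 1, so inverse 2.
N/5 = 9009; 9009 ≡ 4 (mod 5); 4·4 ≡ 1, so inverse 4.
N/9 = 5005; 5005 ≡ 1 (mod 9), inverse 1.
N/7 = 6435; 6435 ≡ 2 (mod 7); 2·4 ≡ 1, so inverse 4.
x ≡ 4·4095·4 + 8·3465·2 + 1·9009·4 + 5·5005·1 + 0·6435·4 = 182021.
182021 mod 45045 = 1841.

1841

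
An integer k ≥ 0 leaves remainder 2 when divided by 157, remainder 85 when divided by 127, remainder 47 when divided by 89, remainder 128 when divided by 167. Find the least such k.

224873143

The moduli are pairwise coprime; N = 157·127·89·167 = 296353357.
N/157 = 1887601; 1887601 ≡ 147 (mod 157); 147·47 ≡ 1, so inverse 47.
N/127 = 2333491; 2333491 ≡ 120 (mod 127); 120·18 ≡ 1, so inverse 18.
N/89 = 3329813; 3329813 ≡ 56 (mod 89); 56·62 ≡ 1, so inverse 62.
N/167 = 1774571; 1774571 ≡ 29 (mod 167); 29·144 ≡ 1, so inverse 144.
k ≡ 2·1887601·47 + 85·2333491·18 + 47·3329813·62 + 128·1774571·144 = 46159643478.
46159643478 mod 296353357 = 224873143.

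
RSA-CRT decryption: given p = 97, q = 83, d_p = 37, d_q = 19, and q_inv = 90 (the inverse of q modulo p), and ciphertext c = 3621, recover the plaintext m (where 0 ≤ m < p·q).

m₁ = c^(d_p) mod p: c ≡ 32 (mod 97), and 32^37 mod 97 = 72.
m₂ = c^(d_q) mod q: c ≡ 52 (mod 83), and 52^19 mod 83 = 22.
h = q_inv·(m₁ − m₂) mod p = 90·(72 − 22) mod 97 = 38.
m = m₂ + h·q = 22 + 38·83 = 3176.

3176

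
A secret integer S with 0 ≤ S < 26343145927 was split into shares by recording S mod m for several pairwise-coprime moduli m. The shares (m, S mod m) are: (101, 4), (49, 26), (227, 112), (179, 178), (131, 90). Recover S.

13220104427

The moduli are pairwise coprime; N = 101·49·227·179·131 = 26343145927.
N/101 = 260823227; 260823227 ≡ 19 (mod 101); 19·16 ≡ 1, so inverse 16.
N/49 = 537615223; 537615223 ≡ 12 (mod 49); 12·45 ≡ 1, so inverse 45.
N/227 = 116049101; 116049101 ≡ 118 (mod 227); 118·202 ≡ 1, so inverse 202.
N/179 = 147168413; 147168413 ≡ 162 (mod 179); 162·21 ≡ 1, so inverse 21.
N/131 = 201092717; 201092717 ≡ 119 (mod 131); 119·120 ≡ 1, so inverse 120.
S ≡ 4·260823227·16 + 26·537615223·45 + 112·116049101·202 + 178·147168413·21 + 90·201092717·120 = 5993114229856.
5993114229856 mod 26343145927 = 13220104427.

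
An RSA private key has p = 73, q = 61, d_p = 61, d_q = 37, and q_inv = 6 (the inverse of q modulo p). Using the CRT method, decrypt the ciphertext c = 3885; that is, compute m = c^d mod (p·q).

m₁ = c^(d_p) mod p: c ≡ 16 (mod 73), and 16^61 mod 73 = 2.
m₂ = c^(d_q) mod q: c ≡ 42 (mod 61), and 42^37 mod 61 = 57.
h = q_inv·(m₁ − m₂) mod p = 6·(2 − 57) mod 73 = 35.
m = m₂ + h·q = 57 + 35·61 = 2192.

2192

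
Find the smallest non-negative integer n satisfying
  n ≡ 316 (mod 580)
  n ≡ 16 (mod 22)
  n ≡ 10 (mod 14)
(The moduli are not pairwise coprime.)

7276

Combine the congruences pairwise.
gcd(580, 22) = 2 and 2 | (16 − 316), so the pair is consistent; merging gives n ≡ 896 (mod 6380), where 6380 = lcm(580, 22).
gcd(6380, 14) = 2 and 2 | (10 − 896), so the pair is consistent; merging gives n ≡ 7276 (mod 44660), where 44660 = lcm(6380, 14).
The solution is unique modulo lcm(580, 22, 14) = 44660.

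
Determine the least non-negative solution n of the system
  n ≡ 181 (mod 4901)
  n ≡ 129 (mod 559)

44290

gcd(4901, 559) = 13 and 13 | (129 − 181), so the pair is consistent; merging gives n ≡ 44290 (mod 210743), where 210743 = lcm(4901, 559).
The solution is unique modulo lcm(4901, 559) = 210743.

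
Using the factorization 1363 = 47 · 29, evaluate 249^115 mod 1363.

1317

Mod 47: 249 ≡ 14; by Fermat, exponent reduces to 115 mod 46 = 23; 14^23 ≡ 1 (mod 47).
Mod 29: 249 ≡ 17; by Fermat, exponent reduces to 115 mod 28 = 3; 17^3 ≡ 12 (mod 29).
Combine by CRT: x ≡ 1 (mod 47), x ≡ 12 (mod 29) ⇒ x ≡ 1317 (mod 1363).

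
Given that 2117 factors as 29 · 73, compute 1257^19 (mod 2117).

746

Mod 29: 1257 ≡ 10; 10^19 ≡ 21 (mod 29).
Mod 73: 1257 ≡ 16; 16^19 ≡ 16 (mod 73).
Combine by CRT: x ≡ 21 (mod 29), x ≡ 16 (mod 73) ⇒ x ≡ 746 (mod 2117).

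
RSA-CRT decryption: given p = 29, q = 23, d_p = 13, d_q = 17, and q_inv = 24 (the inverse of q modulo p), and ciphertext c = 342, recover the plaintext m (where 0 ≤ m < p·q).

53

m₁ = c^(d_p) mod p: c ≡ 23 (mod 29), and 23^13 mod 29 = 24.
m₂ = c^(d_q) mod q: c ≡ 20 (mod 23), and 20^17 mod 23 = 7.
h = q_inv·(m₁ − m₂) mod p = 24·(24 − 7) mod 29 = 2.
m = m₂ + h·q = 7 + 2·23 = 53.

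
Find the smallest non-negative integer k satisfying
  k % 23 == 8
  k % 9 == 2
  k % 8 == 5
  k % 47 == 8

From k ≡ 8 (mod 23) write k = 8 + 23t. Substituting into k ≡ 2 (mod 9) gives 23t ≡ 3 (mod 9), and since 5⁻¹ ≡ 2 (mod 9), t ≡ 6. Hence k ≡ 8 + 23·6 = 146 (mod 207).
From k ≡ 146 (mod 207) write k = 146 + 207t. Substituting into k ≡ 5 (mod 8) gives 207t ≡ 3 (mod 8), and since 7⁻¹ ≡ 7 (mod 8), t ≡ 5. Hence k ≡ 146 + 207·5 = 1181 (mod 1656).
From k ≡ 1181 (mod 1656) write k = 1181 + 1656t. Substituting into k ≡ 8 (mod 47) gives 1656t ≡ 2 (mod 47), and since 11⁻¹ ≡ 30 (mod 47), t ≡ 13. Hence k ≡ 1181 + 1656·13 = 22709 (mod 77832).

22709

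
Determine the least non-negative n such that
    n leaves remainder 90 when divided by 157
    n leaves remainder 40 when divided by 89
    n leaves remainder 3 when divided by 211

Combine the congruences pairwise.
From n ≡ 90 (mod 157) write n = 90 + 157t. Substituting into n ≡ 40 (mod 89) gives 157t ≡ 39 (mod 89), and since 68⁻¹ ≡ 72 (mod 89), t ≡ 49. Hence n ≡ 90 + 157·49 = 7783 (mod 13973).
From n ≡ 7783 (mod 13973) write n = 7783 + 13973t. Substituting into n ≡ 3 (mod 211) gives 13973t ≡ 27 (mod 211), and since 47⁻¹ ≡ 9 (mod 211), t ≡ 32. Hence n ≡ 7783 + 13973·32 = 454919 (mod 2948303).

454919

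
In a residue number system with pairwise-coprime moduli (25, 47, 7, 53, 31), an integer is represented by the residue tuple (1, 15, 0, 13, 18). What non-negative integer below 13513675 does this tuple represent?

The moduli are pairwise coprime; N = 25·47·7·53·31 = 13513675.
N/25 = 540547; 540547 ≡ 22 (mod 25); 22·8 ≡ 1, so inverse 8.
N/47 = 287525; 287525 ≡ 26 (mod 47); 26·38 ≡ 1, so inverse 38.
N/7 = 1930525; 1930525 ≡ 2 (mod 7); 2·4 ≡ 1, so inverse 4.
N/53 = 254975; 254975 ≡ 45 (mod 53); 45·33 ≡ 1, so inverse 33.
N/31 = 435925; 435925 ≡ 3 (mod 31); 3·21 ≡ 1, so inverse 21.
x ≡ 1·540547·8 + 15·287525·38 + 0·1930525·4 + 13·254975·33 + 18·435925·21 = 442377551.
442377551 mod 13513675 = 9939951.

9939951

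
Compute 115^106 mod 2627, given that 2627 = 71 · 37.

1376

Mod 71: 115 ≡ 44; by Fermat, exponent reduces to 106 mod 70 = 36; 44^36 ≡ 27 (mod 71).
Mod 37: 115 ≡ 4; by Fermat, exponent reduces to 106 mod 36 = 34; 4^34 ≡ 7 (mod 37).
Combine by CRT: x ≡ 27 (mod 71), x ≡ 7 (mod 37) ⇒ x ≡ 1376 (mod 2627).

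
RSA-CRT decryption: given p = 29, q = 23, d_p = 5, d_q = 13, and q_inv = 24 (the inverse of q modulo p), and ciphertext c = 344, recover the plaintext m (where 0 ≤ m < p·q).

252

m₁ = c^(d_p) mod p: c ≡ 25 (mod 29), and 25^5 mod 29 = 20.
m₂ = c^(d_q) mod q: c ≡ 22 (mod 23), and 22^13 mod 23 = 22.
h = q_inv·(m₁ − m₂) mod p = 24·(20 − 22) mod 29 = 10.
m = m₂ + h·q = 22 + 10·23 = 252.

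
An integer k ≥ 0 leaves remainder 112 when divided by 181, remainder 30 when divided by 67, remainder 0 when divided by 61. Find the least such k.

The moduli are pairwise coprime; N = 181·67·61 = 739747.
N/181 = 4087; 4087 ≡ 105 (mod 181); 105·50 ≡ 1, so inverse 50.
N/67 = 11041; 11041 ≡ 53 (mod 67); 53·43 ≡ 1, so inverse 43.
N/61 = 12127; 12127 ≡ 49 (mod 61); 49·5 ≡ 1, so inverse 5.
k ≡ 112·4087·50 + 30·11041·43 + 0·12127·5 = 37130090.
37130090 mod 739747 = 142740.

142740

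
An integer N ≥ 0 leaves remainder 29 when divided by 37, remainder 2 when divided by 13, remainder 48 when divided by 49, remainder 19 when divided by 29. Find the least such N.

233092

The moduli are pairwise coprime; M = 37·13·49·29 = 683501.
M/37 = 18473; 18473 ≡ 10 (mod 37); 10·26 ≡ 1, so inverse 26.
M/13 = 52577; 52577 ≡ 5 (mod 13); 5·8 ≡ 1, so inverse 8.
M/49 = 13949; 13949 ≡ 33 (mod 49); 33·3 ≡ 1, so inverse 3.
M/29 = 23569; 23569 ≡ 21 (mod 29); 21·18 ≡ 1, so inverse 18.
N ≡ 29·18473·26 + 2·52577·8 + 48·13949·3 + 19·23569·18 = 24839128.
24839128 mod 683501 = 233092.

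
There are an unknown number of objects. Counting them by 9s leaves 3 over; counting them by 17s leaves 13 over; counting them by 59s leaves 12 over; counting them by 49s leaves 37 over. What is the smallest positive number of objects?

Combine the congruences pairwise.
From N ≡ 3 (mod 9) write N = 3 + 9t. Substituting into N ≡ 13 (mod 17) gives 9t ≡ 10 (mod 17), and since 9⁻¹ ≡ 2 (mod 17), t ≡ 3. Hence N ≡ 3 + 9·3 = 30 (mod 153).
From N ≡ 30 (mod 153) write N = 30 + 153t. Substituting into N ≡ 12 (mod 59) gives 153t ≡ 41 (mod 59), and since 35⁻¹ ≡ 27 (mod 59), t ≡ 45. Hence N ≡ 30 + 153·45 = 6915 (mod 9027).
From N ≡ 6915 (mod 9027) write N = 6915 + 9027t. Substituting into N ≡ 37 (mod 49) gives 9027t ≡ 31 (mod 49), and since 11⁻¹ ≡ 9 (mod 49), t ≡ 34. Hence N ≡ 6915 + 9027·34 = 313833 (mod 442323).

313833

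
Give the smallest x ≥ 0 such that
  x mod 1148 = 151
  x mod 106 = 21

21963

Combine the congruences pairwise.
gcd(1148, 106) = 2 and 2 | (21 − 151), so the pair is consistent; merging gives x ≡ 21963 (mod 60844), where 60844 = lcm(1148, 106).
The solution is unique modulo lcm(1148, 106) = 60844.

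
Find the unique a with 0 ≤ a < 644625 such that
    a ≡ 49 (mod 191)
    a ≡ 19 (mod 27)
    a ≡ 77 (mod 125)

The moduli are pairwise coprime; N = 191·27·125 = 644625.
N/191 = 3375; 3375 ≡ 128 (mod 191); 128·97 ≡ 1, so inverse 97.
N/27 = 23875; 23875 ≡ 7 (mod 27); 7·4 ≡ 1, so inverse 4.
N/125 = 5157; 5157 ≡ 32 (mod 125); 32·43 ≡ 1, so inverse 43.
a ≡ 49·3375·97 + 19·23875·4 + 77·5157·43 = 34930702.
34930702 mod 644625 = 120952.

120952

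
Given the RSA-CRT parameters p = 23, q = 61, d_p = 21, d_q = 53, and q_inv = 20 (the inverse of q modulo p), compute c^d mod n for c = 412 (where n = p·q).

m₁ = c^(d_p) mod p: c ≡ 21 (mod 23), and 21^21 mod 23 = 11.
m₂ = c^(d_q) mod q: c ≡ 46 (mod 61), and 46^53 mod 61 = 36.
h = q_inv·(m₁ − m₂) mod p = 20·(11 − 36) mod 23 = 6.
m = m₂ + h·q = 36 + 6·61 = 402.

402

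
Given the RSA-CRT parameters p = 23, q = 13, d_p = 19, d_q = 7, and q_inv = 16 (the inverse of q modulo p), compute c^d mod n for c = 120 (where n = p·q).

m₁ = c^(d_p) mod p: c ≡ 5 (mod 23), and 5^19 mod 23 = 7.
m₂ = c^(d_q) mod q: c ≡ 3 (mod 13), and 3^7 mod 13 = 3.
h = q_inv·(m₁ − m₂) mod p = 16·(7 − 3) mod 23 = 18.
m = m₂ + h·q = 3 + 18·13 = 237.

237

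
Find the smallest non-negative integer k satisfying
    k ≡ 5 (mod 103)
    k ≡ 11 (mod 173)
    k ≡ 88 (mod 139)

2306793

From k ≡ 5 (mod 103) write k = 5 + 103t. Substituting into k ≡ 11 (mod 173) gives 103t ≡ 6 (mod 173), and since 103⁻¹ ≡ 42 (mod 173), t ≡ 79. Hence k ≡ 5 + 103·79 = 8142 (mod 17819).
From k ≡ 8142 (mod 17819) write k = 8142 + 17819t. Substituting into k ≡ 88 (mod 139) gives 17819t ≡ 8 (mod 139), and since 27⁻¹ ≡ 103 (mod 139), t ≡ 129. Hence k ≡ 8142 + 17819·129 = 2306793 (mod 2476841).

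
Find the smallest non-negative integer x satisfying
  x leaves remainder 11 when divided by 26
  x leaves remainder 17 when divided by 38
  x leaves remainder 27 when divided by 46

gcd(26, 38) = 2 and 2 | (17 − 11), so the pair is consistent; merging gives x ≡ 245 (mod 494), where 494 = lcm(26, 38).
gcd(494, 46) = 2 and 2 | (27 − 245), so the pair is consistent; merging gives x ≡ 11113 (mod 11362), where 11362 = lcm(494, 46).
The solution is unique modulo lcm(26, 38, 46) = 11362.

11113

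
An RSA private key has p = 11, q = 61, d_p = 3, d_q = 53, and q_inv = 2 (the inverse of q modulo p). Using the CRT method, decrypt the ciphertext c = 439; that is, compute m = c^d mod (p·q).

m₁ = c^(d_p) mod p: c ≡ 10 (mod 11), and 10^3 mod 11 = 10.
m₂ = c^(d_q) mod q: c ≡ 12 (mod 61), and 12^53 mod 61 = 16.
h = q_inv·(m₁ − m₂) mod p = 2·(10 − 16) mod 11 = 10.
m = m₂ + h·q = 16 + 10·61 = 626.

626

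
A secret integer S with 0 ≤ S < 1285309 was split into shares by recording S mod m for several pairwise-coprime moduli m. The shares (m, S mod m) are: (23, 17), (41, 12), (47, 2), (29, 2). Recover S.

From S ≡ 17 (mod 23) write S = 17 + 23t. Substituting into S ≡ 12 (mod 41) gives 23t ≡ 36 (mod 41), and since 23⁻¹ ≡ 25 (mod 41), t ≡ 39. Hence S ≡ 17 + 23·39 = 914 (mod 943).
From S ≡ 914 (mod 943) write S = 914 + 943t. Substituting into S ≡ 2 (mod 47) gives 943t ≡ 28 (mod 47), and since 3⁻¹ ≡ 16 (mod 47), t ≡ 25. Hence S ≡ 914 + 943·25 = 24489 (mod 44321).
From S ≡ 24489 (mod 44321) write S = 24489 + 44321t. Substituting into S ≡ 2 (mod 29) gives 44321t ≡ 18 (mod 29), and since 9⁻¹ ≡ 13 (mod 29), t ≡ 2. Hence S ≡ 24489 + 44321·2 = 113131 (mod 1285309).

113131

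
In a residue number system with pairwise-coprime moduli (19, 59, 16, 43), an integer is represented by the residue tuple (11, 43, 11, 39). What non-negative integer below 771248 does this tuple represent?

286075

The moduli are pairwise coprime; N = 19·59·16·43 = 771248.
N/19 = 40592; 40592 ≡ 8 (mod 19); 8·12 ≡ 1, so inverse 12.
N/59 = 13072; 13072 ≡ 33 (mod 59); 33·34 ≡ 1, so inverse 34.
N/16 = 48203; 48203 ≡ 11 (mod 16); 11·3 ≡ 1, so inverse 3.
N/43 = 17936; 17936 ≡ 5 (mod 43); 5·26 ≡ 1, so inverse 26.
x ≡ 11·40592·12 + 43·13072·34 + 11·48203·3 + 39·17936·26 = 44247211.
44247211 mod 771248 = 286075.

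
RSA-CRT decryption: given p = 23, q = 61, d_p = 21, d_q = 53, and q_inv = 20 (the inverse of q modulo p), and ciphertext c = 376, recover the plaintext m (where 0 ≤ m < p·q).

969

m₁ = c^(d_p) mod p: c ≡ 8 (mod 23), and 8^21 mod 23 = 3.
m₂ = c^(d_q) mod q: c ≡ 10 (mod 61), and 10^53 mod 61 = 54.
h = q_inv·(m₁ − m₂) mod p = 20·(3 − 54) mod 23 = 15.
m = m₂ + h·q = 54 + 15·61 = 969.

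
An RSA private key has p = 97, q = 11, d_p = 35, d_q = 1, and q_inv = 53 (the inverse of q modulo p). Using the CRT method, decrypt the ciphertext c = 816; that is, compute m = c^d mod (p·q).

m₁ = c^(d_p) mod p: c ≡ 40 (mod 97), and 40^35 mod 97 = 76.
m₂ = c^(d_q) mod q: c ≡ 2 (mod 11), and 2^1 mod 11 = 2.
h = q_inv·(m₁ − m₂) mod p = 53·(76 − 2) mod 97 = 42.
m = m₂ + h·q = 2 + 42·11 = 464.

464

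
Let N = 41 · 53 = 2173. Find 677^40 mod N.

42

Mod 41: 677 ≡ 21; since 40 | 40, by Fermat 21^40 ≡ 1 (mod 41).
Mod 53: 677 ≡ 41; 41^40 ≡ 42 (mod 53).
Combine by CRT: x ≡ 1 (mod 41), x ≡ 42 (mod 53) ⇒ x ≡ 42 (mod 2173).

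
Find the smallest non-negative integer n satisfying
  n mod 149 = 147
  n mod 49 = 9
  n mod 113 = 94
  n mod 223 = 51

The moduli are pairwise coprime; M = 149·49·113·223 = 183977899.
M/149 = 1234751; 1234751 ≡ 137 (mod 149); 137·62 ≡ 1, so inverse 62.
M/49 = 3754651; 3754651 ≡ 26 (mod 49); 26·17 ≡ 1, so inverse 17.
M/113 = 1628123; 1628123 ≡ 19 (mod 113); 19·6 ≡ 1, so inverse 6.
M/223 = 825013; 825013 ≡ 136 (mod 223); 136·41 ≡ 1, so inverse 41.
n ≡ 147·1234751·62 + 9·3754651·17 + 94·1628123·6 + 51·825013·41 = 14471345772.
14471345772 mod 183977899 = 121069650.

121069650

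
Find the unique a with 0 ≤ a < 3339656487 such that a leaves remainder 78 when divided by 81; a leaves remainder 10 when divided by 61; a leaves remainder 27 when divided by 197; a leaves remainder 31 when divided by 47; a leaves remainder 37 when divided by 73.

The moduli are pairwise coprime; N = 81·61·197·47·73 = 3339656487.
N/81 = 41230327; 41230327 ≡ 31 (mod 81); 31·34 ≡ 1, so inverse 34.
N/61 = 54748467; 54748467 ≡ 52 (mod 61); 52·27 ≡ 1, so inverse 27.
N/197 = 16952571; 16952571 ≡ 130 (mod 197); 130·147 ≡ 1, so inverse 147.
N/47 = 71056521; 71056521 ≡ 41 (mod 47); 41·39 ≡ 1, so inverse 39.
N/73 = 45748719; 45748719 ≡ 57 (mod 73); 57·41 ≡ 1, so inverse 41.
a ≡ 78·41230327·34 + 10·54748467·27 + 27·16952571·147 + 31·71056521·39 + 37·45748719·41 = 346717808205.
346717808205 mod 3339656487 = 2733190044.

2733190044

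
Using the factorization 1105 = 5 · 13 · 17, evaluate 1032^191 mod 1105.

333

Mod 5: 1032 ≡ 2; by Fermat, exponent reduces to 191 mod 4 = 3; 2^3 ≡ 3 (mod 5).
Mod 13: 1032 ≡ 5; by Fermat, exponent reduces to 191 mod 12 = 11; 5^11 ≡ 8 (mod 13).
Mod 17: 1032 ≡ 12; by Fermat, exponent reduces to 191 mod 16 = 15; 12^15 ≡ 10 (mod 17).
Combine by CRT: x ≡ 3 (mod 5), x ≡ 8 (mod 13), x ≡ 10 (mod 17) ⇒ x ≡ 333 (mod 1105).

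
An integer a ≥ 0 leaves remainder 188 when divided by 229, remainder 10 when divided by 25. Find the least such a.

4310

Combine the congruences pairwise.
From a ≡ 188 (mod 229) write a = 188 + 229t. Substituting into a ≡ 10 (mod 25) gives 229t ≡ 22 (mod 25), and since 4⁻¹ ≡ 19 (mod 25), t ≡ 18. Hence a ≡ 188 + 229·18 = 4310 (mod 5725).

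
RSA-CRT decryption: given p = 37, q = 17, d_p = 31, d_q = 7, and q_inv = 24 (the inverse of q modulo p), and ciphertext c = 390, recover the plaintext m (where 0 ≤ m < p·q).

m₁ = c^(d_p) mod p: c ≡ 20 (mod 37), and 20^31 mod 37 = 35.
m₂ = c^(d_q) mod q: c ≡ 16 (mod 17), and 16^7 mod 17 = 16.
h = q_inv·(m₁ − m₂) mod p = 24·(35 − 16) mod 37 = 12.
m = m₂ + h·q = 16 + 12·17 = 220.

220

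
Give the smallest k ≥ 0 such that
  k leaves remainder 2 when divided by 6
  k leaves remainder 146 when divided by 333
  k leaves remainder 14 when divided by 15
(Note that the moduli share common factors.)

2144

gcd(6, 333) = 3 and 3 | (146 − 2), so the pair is consistent; merging gives k ≡ 146 (mod 666), where 666 = lcm(6, 333).
gcd(666, 15) = 3 and 3 | (14 − 146), so the pair is consistent; merging gives k ≡ 2144 (mod 3330), where 3330 = lcm(666, 15).
The solution is unique modulo lcm(6, 333, 15) = 3330.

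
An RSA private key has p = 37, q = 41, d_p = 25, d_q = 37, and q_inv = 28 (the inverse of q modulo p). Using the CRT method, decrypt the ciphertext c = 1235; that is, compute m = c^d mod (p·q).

m₁ = c^(d_p) mod p: c ≡ 14 (mod 37), and 14^25 mod 37 = 14.
m₂ = c^(d_q) mod q: c ≡ 5 (mod 41), and 5^37 mod 41 = 21.
h = q_inv·(m₁ − m₂) mod p = 28·(14 − 21) mod 37 = 26.
m = m₂ + h·q = 21 + 26·41 = 1087.

1087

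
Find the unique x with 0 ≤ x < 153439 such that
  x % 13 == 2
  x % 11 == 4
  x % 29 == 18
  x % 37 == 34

117990

The moduli are pairwise coprime; N = 13·11·29·37 = 153439.
N/13 = 11803; 11803 ≡ 12 (mod 13); 12·12 ≡ 1, so inverse 12.
N/11 = 13949; 13949 ≡ 1 (mod 11), inverse 1.
N/29 = 5291; 5291 ≡ 13 (mod 29); 13·9 ≡ 1, so inverse 9.
N/37 = 4147; 4147 ≡ 3 (mod 37); 3·25 ≡ 1, so inverse 25.
x ≡ 2·11803·12 + 4·13949·1 + 18·5291·9 + 34·4147·25 = 4721160.
4721160 mod 153439 = 117990.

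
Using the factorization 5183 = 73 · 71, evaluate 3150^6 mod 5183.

3793

Mod 73: 3150 ≡ 11; 11^6 ≡ 70 (mod 73).
Mod 71: 3150 ≡ 26; 26^6 ≡ 30 (mod 71).
Combine by CRT: x ≡ 70 (mod 73), x ≡ 30 (mod 71) ⇒ x ≡ 3793 (mod 5183).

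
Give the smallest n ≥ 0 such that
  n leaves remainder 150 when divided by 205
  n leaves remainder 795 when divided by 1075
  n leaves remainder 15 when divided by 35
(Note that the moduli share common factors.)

gcd(205, 1075) = 5 and 5 | (795 − 150), so the pair is consistent; merging gives n ≡ 26595 (mod 44075), where 44075 = lcm(205, 1075).
gcd(44075, 35) = 5 and 5 | (15 − 26595), so the pair is consistent; merging gives n ≡ 114745 (mod 308525), where 308525 = lcm(44075, 35).
The solution is unique modulo lcm(205, 1075, 35) = 308525.

114745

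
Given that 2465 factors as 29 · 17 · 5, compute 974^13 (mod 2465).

394

Mod 29: 974 ≡ 17; 17^13 ≡ 17 (mod 29).
Mod 17: 974 ≡ 5; 5^13 ≡ 3 (mod 17).
Mod 5: 974 ≡ 4; by Fermat, exponent reduces to 13 mod 4 = 1; 4^1 ≡ 4 (mod 5).
Combine by CRT: x ≡ 17 (mod 29), x ≡ 3 (mod 17), x ≡ 4 (mod 5) ⇒ x ≡ 394 (mod 2465).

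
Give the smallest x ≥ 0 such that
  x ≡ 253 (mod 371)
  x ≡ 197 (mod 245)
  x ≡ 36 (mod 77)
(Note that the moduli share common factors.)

gcd(371, 245) = 7 and 7 | (197 − 253), so the pair is consistent; merging gives x ≡ 7302 (mod 12985), where 12985 = lcm(371, 245).
gcd(12985, 77) = 7 and 7 | (36 − 7302), so the pair is consistent; merging gives x ≡ 20287 (mod 142835), where 142835 = lcm(12985, 77).
The solution is unique modulo lcm(371, 245, 77) = 142835.

20287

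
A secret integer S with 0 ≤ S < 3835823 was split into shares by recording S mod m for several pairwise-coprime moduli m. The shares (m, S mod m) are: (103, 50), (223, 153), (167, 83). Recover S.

Combine the congruences pairwise.
From S ≡ 50 (mod 103) write S = 50 + 103t. Substituting into S ≡ 153 (mod 223) gives 103t ≡ 103 (mod 223), and since 103⁻¹ ≡ 13 (mod 223), t ≡ 1. Hence S ≡ 50 + 103·1 = 153 (mod 22969).
From S ≡ 153 (mod 22969) write S = 153 + 22969t. Substituting into S ≡ 83 (mod 167) gives 22969t ≡ 97 (mod 167), and since 90⁻¹ ≡ 13 (mod 167), t ≡ 92. Hence S ≡ 153 + 22969·92 = 2113301 (mod 3835823).

2113301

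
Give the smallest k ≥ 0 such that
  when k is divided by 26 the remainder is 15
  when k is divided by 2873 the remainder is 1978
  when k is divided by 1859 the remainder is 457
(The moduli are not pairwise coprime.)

gcd(26, 2873) = 13 and 13 | (1978 − 15), so the pair is consistent; merging gives k ≡ 4851 (mod 5746), where 5746 = lcm(26, 2873).
gcd(5746, 1859) = 169 and 169 | (457 − 4851), so the pair is consistent; merging gives k ≡ 45073 (mod 63206), where 63206 = lcm(5746, 1859).
The solution is unique modulo lcm(26, 2873, 1859) = 63206.

45073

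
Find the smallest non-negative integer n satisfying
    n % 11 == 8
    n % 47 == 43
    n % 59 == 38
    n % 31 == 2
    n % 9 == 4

The moduli are pairwise coprime; M = 11·47·59·31·9 = 8510337.
M/11 = 773667; 773667 ≡ 4 (mod 11); 4·3 ≡ 1, so inverse 3.
M/47 = 181071; 181071 ≡ 27 (mod 47); 27·7 ≡ 1, so inverse 7.
M/59 = 144243; 144243 ≡ 47 (mod 59); 47·54 ≡ 1, so inverse 54.
M/31 = 274527; 274527 ≡ 22 (mod 31); 22·24 ≡ 1, so inverse 24.
M/9 = 945593; 945593 ≡ 8 (mod 9); 8·8 ≡ 1, so inverse 8.
n ≡ 8·773667·3 + 43·181071·7 + 38·144243·54 + 2·274527·24 + 4·945593·8 = 412493287.
412493287 mod 8510337 = 3997111.

3997111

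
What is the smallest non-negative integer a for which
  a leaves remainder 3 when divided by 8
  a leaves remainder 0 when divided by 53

371

Combine the congruences pairwise.
From a ≡ 3 (mod 8) write a = 3 + 8t. Substituting into a ≡ 0 (mod 53) gives 8t ≡ 50 (mod 53), and since 8⁻¹ ≡ 20 (mod 53), t ≡ 46. Hence a ≡ 3 + 8·46 = 371 (mod 424).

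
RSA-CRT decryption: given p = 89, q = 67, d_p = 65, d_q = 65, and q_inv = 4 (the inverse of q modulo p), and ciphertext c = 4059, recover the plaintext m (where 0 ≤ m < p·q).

m₁ = c^(d_p) mod p: c ≡ 54 (mod 89), and 54^65 mod 89 = 27.
m₂ = c^(d_q) mod q: c ≡ 39 (mod 67), and 39^65 mod 67 = 55.
h = q_inv·(m₁ − m₂) mod p = 4·(27 − 55) mod 89 = 66.
m = m₂ + h·q = 55 + 66·67 = 4477.

4477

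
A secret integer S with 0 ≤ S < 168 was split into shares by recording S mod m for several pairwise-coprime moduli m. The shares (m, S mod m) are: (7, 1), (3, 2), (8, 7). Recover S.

Combine the congruences pairwise.
From S ≡ 1 (mod 7) write S = 1 + 7t. Substituting into S ≡ 2 (mod 3) gives 7t ≡ 1 (mod 3), and since 1⁻¹ ≡ 1 (mod 3), t ≡ 1. Hence S ≡ 1 + 7·1 = 8 (mod 21).
From S ≡ 8 (mod 21) write S = 8 + 21t. Substituting into S ≡ 7 (mod 8) gives 21t ≡ 7 (mod 8), and since 5⁻¹ ≡ 5 (mod 8), t ≡ 3. Hence S ≡ 8 + 21·3 = 71 (mod 168).

71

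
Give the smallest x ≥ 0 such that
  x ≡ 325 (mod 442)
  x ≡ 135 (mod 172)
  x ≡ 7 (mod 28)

gcd(442, 172) = 2 and 2 | (135 − 325), so the pair is consistent; merging gives x ≡ 28171 (mod 38012), where 38012 = lcm(442, 172).
gcd(38012, 28) = 4 and 4 | (7 − 28171), so the pair is consistent; merging gives x ≡ 104195 (mod 266084), where 266084 = lcm(38012, 28).
The solution is unique modulo lcm(442, 172, 28) = 266084.

104195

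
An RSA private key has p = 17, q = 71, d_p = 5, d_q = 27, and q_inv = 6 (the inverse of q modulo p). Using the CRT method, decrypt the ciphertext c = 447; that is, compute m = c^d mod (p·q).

745

m₁ = c^(d_p) mod p: c ≡ 5 (mod 17), and 5^5 mod 17 = 14.
m₂ = c^(d_q) mod q: c ≡ 21 (mod 71), and 21^27 mod 71 = 35.
h = q_inv·(m₁ − m₂) mod p = 6·(14 − 35) mod 17 = 10.
m = m₂ + h·q = 35 + 10·71 = 745.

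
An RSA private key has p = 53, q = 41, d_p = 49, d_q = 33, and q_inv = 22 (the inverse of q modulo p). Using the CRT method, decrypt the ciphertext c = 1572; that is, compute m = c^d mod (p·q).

2146

m₁ = c^(d_p) mod p: c ≡ 35 (mod 53), and 35^49 mod 53 = 26.
m₂ = c^(d_q) mod q: c ≡ 14 (mod 41), and 14^33 mod 41 = 14.
h = q_inv·(m₁ − m₂) mod p = 22·(26 − 14) mod 53 = 52.
m = m₂ + h·q = 14 + 52·41 = 2146.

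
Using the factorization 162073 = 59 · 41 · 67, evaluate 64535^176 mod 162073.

24724

Mod 59: 64535 ≡ 48; by Fermat, exponent reduces to 176 mod 58 = 2; 48^2 ≡ 3 (mod 59).
Mod 41: 64535 ≡ 1; by Fermat, exponent reduces to 176 mod 40 = 16; 1^16 ≡ 1 (mod 41).
Mod 67: 64535 ≡ 14; by Fermat, exponent reduces to 176 mod 66 = 44; 14^44 ≡ 1 (mod 67).
Combine by CRT: x ≡ 3 (mod 59), x ≡ 1 (mod 41), x ≡ 1 (mod 67) ⇒ x ≡ 24724 (mod 162073).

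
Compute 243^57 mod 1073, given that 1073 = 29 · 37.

11

Mod 29: 243 ≡ 11; by Fermat, exponent reduces to 57 mod 28 = 1; 11^1 ≡ 11 (mod 29).
Mod 37: 243 ≡ 21; by Fermat, exponent reduces to 57 mod 36 = 21; 21^21 ≡ 11 (mod 37).
Combine by CRT: x ≡ 11 (mod 29), x ≡ 11 (mod 37) ⇒ x ≡ 11 (mod 1073).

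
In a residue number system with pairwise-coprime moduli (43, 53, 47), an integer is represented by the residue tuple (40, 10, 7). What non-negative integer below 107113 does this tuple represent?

From x ≡ 40 (mod 43) write x = 40 + 43t. Substituting into x ≡ 10 (mod 53) gives 43t ≡ 23 (mod 53), and since 43⁻¹ ≡ 37 (mod 53), t ≡ 3. Hence x ≡ 40 + 43·3 = 169 (mod 2279).
From x ≡ 169 (mod 2279) write x = 169 + 2279t. Substituting into x ≡ 7 (mod 47) gives 2279t ≡ 26 (mod 47), and since 23⁻¹ ≡ 45 (mod 47), t ≡ 42. Hence x ≡ 169 + 2279·42 = 95887 (mod 107113).

95887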